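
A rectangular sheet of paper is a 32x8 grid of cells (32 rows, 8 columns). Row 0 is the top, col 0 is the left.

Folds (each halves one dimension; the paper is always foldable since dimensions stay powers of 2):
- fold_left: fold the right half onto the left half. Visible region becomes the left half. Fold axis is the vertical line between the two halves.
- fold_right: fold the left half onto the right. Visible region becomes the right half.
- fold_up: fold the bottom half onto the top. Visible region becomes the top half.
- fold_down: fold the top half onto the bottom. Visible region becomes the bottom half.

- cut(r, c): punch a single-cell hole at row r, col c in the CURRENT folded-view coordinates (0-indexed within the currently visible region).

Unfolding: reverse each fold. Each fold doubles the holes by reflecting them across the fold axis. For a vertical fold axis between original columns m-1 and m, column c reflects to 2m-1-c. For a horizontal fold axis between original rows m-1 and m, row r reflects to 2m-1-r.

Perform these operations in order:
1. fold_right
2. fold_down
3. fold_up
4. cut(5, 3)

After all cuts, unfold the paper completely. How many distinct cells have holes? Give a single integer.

Answer: 8

Derivation:
Op 1 fold_right: fold axis v@4; visible region now rows[0,32) x cols[4,8) = 32x4
Op 2 fold_down: fold axis h@16; visible region now rows[16,32) x cols[4,8) = 16x4
Op 3 fold_up: fold axis h@24; visible region now rows[16,24) x cols[4,8) = 8x4
Op 4 cut(5, 3): punch at orig (21,7); cuts so far [(21, 7)]; region rows[16,24) x cols[4,8) = 8x4
Unfold 1 (reflect across h@24): 2 holes -> [(21, 7), (26, 7)]
Unfold 2 (reflect across h@16): 4 holes -> [(5, 7), (10, 7), (21, 7), (26, 7)]
Unfold 3 (reflect across v@4): 8 holes -> [(5, 0), (5, 7), (10, 0), (10, 7), (21, 0), (21, 7), (26, 0), (26, 7)]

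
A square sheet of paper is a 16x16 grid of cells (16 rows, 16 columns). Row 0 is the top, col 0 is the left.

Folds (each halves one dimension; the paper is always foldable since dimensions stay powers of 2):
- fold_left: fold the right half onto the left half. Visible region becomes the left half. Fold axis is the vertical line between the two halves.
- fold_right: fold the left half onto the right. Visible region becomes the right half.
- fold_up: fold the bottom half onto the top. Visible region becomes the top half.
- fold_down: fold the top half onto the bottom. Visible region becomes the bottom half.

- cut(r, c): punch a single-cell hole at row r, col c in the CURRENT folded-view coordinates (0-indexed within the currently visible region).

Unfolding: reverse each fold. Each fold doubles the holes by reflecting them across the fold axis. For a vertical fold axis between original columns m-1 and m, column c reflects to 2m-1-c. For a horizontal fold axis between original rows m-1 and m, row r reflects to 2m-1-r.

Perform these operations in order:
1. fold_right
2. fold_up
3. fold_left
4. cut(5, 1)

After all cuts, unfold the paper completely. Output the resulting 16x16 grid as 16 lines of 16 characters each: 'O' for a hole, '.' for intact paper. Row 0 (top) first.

Answer: ................
................
................
................
................
.O....O..O....O.
................
................
................
................
.O....O..O....O.
................
................
................
................
................

Derivation:
Op 1 fold_right: fold axis v@8; visible region now rows[0,16) x cols[8,16) = 16x8
Op 2 fold_up: fold axis h@8; visible region now rows[0,8) x cols[8,16) = 8x8
Op 3 fold_left: fold axis v@12; visible region now rows[0,8) x cols[8,12) = 8x4
Op 4 cut(5, 1): punch at orig (5,9); cuts so far [(5, 9)]; region rows[0,8) x cols[8,12) = 8x4
Unfold 1 (reflect across v@12): 2 holes -> [(5, 9), (5, 14)]
Unfold 2 (reflect across h@8): 4 holes -> [(5, 9), (5, 14), (10, 9), (10, 14)]
Unfold 3 (reflect across v@8): 8 holes -> [(5, 1), (5, 6), (5, 9), (5, 14), (10, 1), (10, 6), (10, 9), (10, 14)]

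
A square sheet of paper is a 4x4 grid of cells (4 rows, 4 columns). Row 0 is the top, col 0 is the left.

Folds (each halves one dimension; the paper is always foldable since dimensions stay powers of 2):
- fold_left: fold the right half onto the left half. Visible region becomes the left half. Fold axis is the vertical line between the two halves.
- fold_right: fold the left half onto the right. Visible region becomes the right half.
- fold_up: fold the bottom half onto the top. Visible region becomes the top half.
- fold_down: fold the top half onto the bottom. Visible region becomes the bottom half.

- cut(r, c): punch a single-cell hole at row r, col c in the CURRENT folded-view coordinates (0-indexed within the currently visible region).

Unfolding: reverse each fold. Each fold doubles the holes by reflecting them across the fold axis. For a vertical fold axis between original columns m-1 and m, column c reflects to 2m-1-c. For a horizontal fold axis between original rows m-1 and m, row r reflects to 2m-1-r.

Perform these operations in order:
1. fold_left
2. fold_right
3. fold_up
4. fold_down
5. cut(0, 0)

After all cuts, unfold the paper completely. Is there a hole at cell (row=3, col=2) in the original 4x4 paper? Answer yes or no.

Answer: yes

Derivation:
Op 1 fold_left: fold axis v@2; visible region now rows[0,4) x cols[0,2) = 4x2
Op 2 fold_right: fold axis v@1; visible region now rows[0,4) x cols[1,2) = 4x1
Op 3 fold_up: fold axis h@2; visible region now rows[0,2) x cols[1,2) = 2x1
Op 4 fold_down: fold axis h@1; visible region now rows[1,2) x cols[1,2) = 1x1
Op 5 cut(0, 0): punch at orig (1,1); cuts so far [(1, 1)]; region rows[1,2) x cols[1,2) = 1x1
Unfold 1 (reflect across h@1): 2 holes -> [(0, 1), (1, 1)]
Unfold 2 (reflect across h@2): 4 holes -> [(0, 1), (1, 1), (2, 1), (3, 1)]
Unfold 3 (reflect across v@1): 8 holes -> [(0, 0), (0, 1), (1, 0), (1, 1), (2, 0), (2, 1), (3, 0), (3, 1)]
Unfold 4 (reflect across v@2): 16 holes -> [(0, 0), (0, 1), (0, 2), (0, 3), (1, 0), (1, 1), (1, 2), (1, 3), (2, 0), (2, 1), (2, 2), (2, 3), (3, 0), (3, 1), (3, 2), (3, 3)]
Holes: [(0, 0), (0, 1), (0, 2), (0, 3), (1, 0), (1, 1), (1, 2), (1, 3), (2, 0), (2, 1), (2, 2), (2, 3), (3, 0), (3, 1), (3, 2), (3, 3)]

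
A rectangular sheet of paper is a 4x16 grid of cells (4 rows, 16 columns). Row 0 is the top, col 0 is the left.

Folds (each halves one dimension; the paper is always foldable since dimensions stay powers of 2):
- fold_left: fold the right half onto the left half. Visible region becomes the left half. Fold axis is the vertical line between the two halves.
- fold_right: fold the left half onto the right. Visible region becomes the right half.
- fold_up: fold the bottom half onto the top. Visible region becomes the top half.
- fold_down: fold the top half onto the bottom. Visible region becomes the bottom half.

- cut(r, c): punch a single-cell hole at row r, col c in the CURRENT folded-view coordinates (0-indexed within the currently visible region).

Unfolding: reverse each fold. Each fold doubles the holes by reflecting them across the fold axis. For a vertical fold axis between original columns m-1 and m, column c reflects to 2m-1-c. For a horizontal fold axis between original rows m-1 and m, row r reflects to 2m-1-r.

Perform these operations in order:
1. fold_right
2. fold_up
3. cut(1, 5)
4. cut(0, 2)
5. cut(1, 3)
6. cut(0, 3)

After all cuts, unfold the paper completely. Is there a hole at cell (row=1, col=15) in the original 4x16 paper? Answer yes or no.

Op 1 fold_right: fold axis v@8; visible region now rows[0,4) x cols[8,16) = 4x8
Op 2 fold_up: fold axis h@2; visible region now rows[0,2) x cols[8,16) = 2x8
Op 3 cut(1, 5): punch at orig (1,13); cuts so far [(1, 13)]; region rows[0,2) x cols[8,16) = 2x8
Op 4 cut(0, 2): punch at orig (0,10); cuts so far [(0, 10), (1, 13)]; region rows[0,2) x cols[8,16) = 2x8
Op 5 cut(1, 3): punch at orig (1,11); cuts so far [(0, 10), (1, 11), (1, 13)]; region rows[0,2) x cols[8,16) = 2x8
Op 6 cut(0, 3): punch at orig (0,11); cuts so far [(0, 10), (0, 11), (1, 11), (1, 13)]; region rows[0,2) x cols[8,16) = 2x8
Unfold 1 (reflect across h@2): 8 holes -> [(0, 10), (0, 11), (1, 11), (1, 13), (2, 11), (2, 13), (3, 10), (3, 11)]
Unfold 2 (reflect across v@8): 16 holes -> [(0, 4), (0, 5), (0, 10), (0, 11), (1, 2), (1, 4), (1, 11), (1, 13), (2, 2), (2, 4), (2, 11), (2, 13), (3, 4), (3, 5), (3, 10), (3, 11)]
Holes: [(0, 4), (0, 5), (0, 10), (0, 11), (1, 2), (1, 4), (1, 11), (1, 13), (2, 2), (2, 4), (2, 11), (2, 13), (3, 4), (3, 5), (3, 10), (3, 11)]

Answer: no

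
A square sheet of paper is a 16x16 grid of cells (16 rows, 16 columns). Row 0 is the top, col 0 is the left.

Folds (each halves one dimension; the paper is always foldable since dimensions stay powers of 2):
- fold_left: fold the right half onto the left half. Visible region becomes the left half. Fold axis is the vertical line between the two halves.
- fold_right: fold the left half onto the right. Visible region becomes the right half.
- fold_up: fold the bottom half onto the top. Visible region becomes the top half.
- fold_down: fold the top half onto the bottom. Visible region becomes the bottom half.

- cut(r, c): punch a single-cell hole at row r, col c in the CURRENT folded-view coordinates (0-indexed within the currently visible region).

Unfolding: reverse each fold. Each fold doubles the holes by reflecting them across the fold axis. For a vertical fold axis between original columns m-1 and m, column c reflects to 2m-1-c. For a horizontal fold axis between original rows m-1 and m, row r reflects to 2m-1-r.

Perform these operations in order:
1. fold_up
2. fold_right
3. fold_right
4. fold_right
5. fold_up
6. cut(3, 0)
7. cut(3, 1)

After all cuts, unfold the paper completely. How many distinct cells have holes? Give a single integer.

Answer: 64

Derivation:
Op 1 fold_up: fold axis h@8; visible region now rows[0,8) x cols[0,16) = 8x16
Op 2 fold_right: fold axis v@8; visible region now rows[0,8) x cols[8,16) = 8x8
Op 3 fold_right: fold axis v@12; visible region now rows[0,8) x cols[12,16) = 8x4
Op 4 fold_right: fold axis v@14; visible region now rows[0,8) x cols[14,16) = 8x2
Op 5 fold_up: fold axis h@4; visible region now rows[0,4) x cols[14,16) = 4x2
Op 6 cut(3, 0): punch at orig (3,14); cuts so far [(3, 14)]; region rows[0,4) x cols[14,16) = 4x2
Op 7 cut(3, 1): punch at orig (3,15); cuts so far [(3, 14), (3, 15)]; region rows[0,4) x cols[14,16) = 4x2
Unfold 1 (reflect across h@4): 4 holes -> [(3, 14), (3, 15), (4, 14), (4, 15)]
Unfold 2 (reflect across v@14): 8 holes -> [(3, 12), (3, 13), (3, 14), (3, 15), (4, 12), (4, 13), (4, 14), (4, 15)]
Unfold 3 (reflect across v@12): 16 holes -> [(3, 8), (3, 9), (3, 10), (3, 11), (3, 12), (3, 13), (3, 14), (3, 15), (4, 8), (4, 9), (4, 10), (4, 11), (4, 12), (4, 13), (4, 14), (4, 15)]
Unfold 4 (reflect across v@8): 32 holes -> [(3, 0), (3, 1), (3, 2), (3, 3), (3, 4), (3, 5), (3, 6), (3, 7), (3, 8), (3, 9), (3, 10), (3, 11), (3, 12), (3, 13), (3, 14), (3, 15), (4, 0), (4, 1), (4, 2), (4, 3), (4, 4), (4, 5), (4, 6), (4, 7), (4, 8), (4, 9), (4, 10), (4, 11), (4, 12), (4, 13), (4, 14), (4, 15)]
Unfold 5 (reflect across h@8): 64 holes -> [(3, 0), (3, 1), (3, 2), (3, 3), (3, 4), (3, 5), (3, 6), (3, 7), (3, 8), (3, 9), (3, 10), (3, 11), (3, 12), (3, 13), (3, 14), (3, 15), (4, 0), (4, 1), (4, 2), (4, 3), (4, 4), (4, 5), (4, 6), (4, 7), (4, 8), (4, 9), (4, 10), (4, 11), (4, 12), (4, 13), (4, 14), (4, 15), (11, 0), (11, 1), (11, 2), (11, 3), (11, 4), (11, 5), (11, 6), (11, 7), (11, 8), (11, 9), (11, 10), (11, 11), (11, 12), (11, 13), (11, 14), (11, 15), (12, 0), (12, 1), (12, 2), (12, 3), (12, 4), (12, 5), (12, 6), (12, 7), (12, 8), (12, 9), (12, 10), (12, 11), (12, 12), (12, 13), (12, 14), (12, 15)]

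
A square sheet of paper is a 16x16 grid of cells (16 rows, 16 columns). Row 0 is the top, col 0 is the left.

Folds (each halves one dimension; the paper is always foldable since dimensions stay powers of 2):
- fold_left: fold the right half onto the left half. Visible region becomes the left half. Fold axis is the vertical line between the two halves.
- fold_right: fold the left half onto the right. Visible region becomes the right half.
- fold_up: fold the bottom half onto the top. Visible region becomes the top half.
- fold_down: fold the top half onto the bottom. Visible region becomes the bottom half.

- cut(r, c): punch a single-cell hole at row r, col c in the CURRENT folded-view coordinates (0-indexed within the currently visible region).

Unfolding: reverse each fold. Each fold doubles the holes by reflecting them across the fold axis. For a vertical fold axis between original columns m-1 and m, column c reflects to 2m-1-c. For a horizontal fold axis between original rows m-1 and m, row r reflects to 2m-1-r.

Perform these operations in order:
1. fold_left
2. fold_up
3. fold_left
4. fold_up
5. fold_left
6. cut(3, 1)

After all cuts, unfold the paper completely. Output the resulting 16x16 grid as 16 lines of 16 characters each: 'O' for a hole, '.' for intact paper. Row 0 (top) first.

Answer: ................
................
................
.OO..OO..OO..OO.
.OO..OO..OO..OO.
................
................
................
................
................
................
.OO..OO..OO..OO.
.OO..OO..OO..OO.
................
................
................

Derivation:
Op 1 fold_left: fold axis v@8; visible region now rows[0,16) x cols[0,8) = 16x8
Op 2 fold_up: fold axis h@8; visible region now rows[0,8) x cols[0,8) = 8x8
Op 3 fold_left: fold axis v@4; visible region now rows[0,8) x cols[0,4) = 8x4
Op 4 fold_up: fold axis h@4; visible region now rows[0,4) x cols[0,4) = 4x4
Op 5 fold_left: fold axis v@2; visible region now rows[0,4) x cols[0,2) = 4x2
Op 6 cut(3, 1): punch at orig (3,1); cuts so far [(3, 1)]; region rows[0,4) x cols[0,2) = 4x2
Unfold 1 (reflect across v@2): 2 holes -> [(3, 1), (3, 2)]
Unfold 2 (reflect across h@4): 4 holes -> [(3, 1), (3, 2), (4, 1), (4, 2)]
Unfold 3 (reflect across v@4): 8 holes -> [(3, 1), (3, 2), (3, 5), (3, 6), (4, 1), (4, 2), (4, 5), (4, 6)]
Unfold 4 (reflect across h@8): 16 holes -> [(3, 1), (3, 2), (3, 5), (3, 6), (4, 1), (4, 2), (4, 5), (4, 6), (11, 1), (11, 2), (11, 5), (11, 6), (12, 1), (12, 2), (12, 5), (12, 6)]
Unfold 5 (reflect across v@8): 32 holes -> [(3, 1), (3, 2), (3, 5), (3, 6), (3, 9), (3, 10), (3, 13), (3, 14), (4, 1), (4, 2), (4, 5), (4, 6), (4, 9), (4, 10), (4, 13), (4, 14), (11, 1), (11, 2), (11, 5), (11, 6), (11, 9), (11, 10), (11, 13), (11, 14), (12, 1), (12, 2), (12, 5), (12, 6), (12, 9), (12, 10), (12, 13), (12, 14)]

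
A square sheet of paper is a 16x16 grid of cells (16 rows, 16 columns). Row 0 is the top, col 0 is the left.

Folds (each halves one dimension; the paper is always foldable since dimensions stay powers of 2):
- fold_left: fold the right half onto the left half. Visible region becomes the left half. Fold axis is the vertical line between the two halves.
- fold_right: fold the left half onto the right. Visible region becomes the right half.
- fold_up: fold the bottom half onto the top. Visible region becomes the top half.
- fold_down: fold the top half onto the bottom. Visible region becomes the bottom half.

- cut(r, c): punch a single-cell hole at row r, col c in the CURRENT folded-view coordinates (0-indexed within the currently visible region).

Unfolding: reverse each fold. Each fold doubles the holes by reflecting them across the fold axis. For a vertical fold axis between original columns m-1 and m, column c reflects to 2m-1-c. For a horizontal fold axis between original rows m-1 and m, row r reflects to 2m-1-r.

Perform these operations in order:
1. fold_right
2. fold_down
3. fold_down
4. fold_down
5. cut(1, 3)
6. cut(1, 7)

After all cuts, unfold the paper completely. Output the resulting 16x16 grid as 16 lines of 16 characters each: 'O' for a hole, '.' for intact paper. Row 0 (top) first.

Op 1 fold_right: fold axis v@8; visible region now rows[0,16) x cols[8,16) = 16x8
Op 2 fold_down: fold axis h@8; visible region now rows[8,16) x cols[8,16) = 8x8
Op 3 fold_down: fold axis h@12; visible region now rows[12,16) x cols[8,16) = 4x8
Op 4 fold_down: fold axis h@14; visible region now rows[14,16) x cols[8,16) = 2x8
Op 5 cut(1, 3): punch at orig (15,11); cuts so far [(15, 11)]; region rows[14,16) x cols[8,16) = 2x8
Op 6 cut(1, 7): punch at orig (15,15); cuts so far [(15, 11), (15, 15)]; region rows[14,16) x cols[8,16) = 2x8
Unfold 1 (reflect across h@14): 4 holes -> [(12, 11), (12, 15), (15, 11), (15, 15)]
Unfold 2 (reflect across h@12): 8 holes -> [(8, 11), (8, 15), (11, 11), (11, 15), (12, 11), (12, 15), (15, 11), (15, 15)]
Unfold 3 (reflect across h@8): 16 holes -> [(0, 11), (0, 15), (3, 11), (3, 15), (4, 11), (4, 15), (7, 11), (7, 15), (8, 11), (8, 15), (11, 11), (11, 15), (12, 11), (12, 15), (15, 11), (15, 15)]
Unfold 4 (reflect across v@8): 32 holes -> [(0, 0), (0, 4), (0, 11), (0, 15), (3, 0), (3, 4), (3, 11), (3, 15), (4, 0), (4, 4), (4, 11), (4, 15), (7, 0), (7, 4), (7, 11), (7, 15), (8, 0), (8, 4), (8, 11), (8, 15), (11, 0), (11, 4), (11, 11), (11, 15), (12, 0), (12, 4), (12, 11), (12, 15), (15, 0), (15, 4), (15, 11), (15, 15)]

Answer: O...O......O...O
................
................
O...O......O...O
O...O......O...O
................
................
O...O......O...O
O...O......O...O
................
................
O...O......O...O
O...O......O...O
................
................
O...O......O...O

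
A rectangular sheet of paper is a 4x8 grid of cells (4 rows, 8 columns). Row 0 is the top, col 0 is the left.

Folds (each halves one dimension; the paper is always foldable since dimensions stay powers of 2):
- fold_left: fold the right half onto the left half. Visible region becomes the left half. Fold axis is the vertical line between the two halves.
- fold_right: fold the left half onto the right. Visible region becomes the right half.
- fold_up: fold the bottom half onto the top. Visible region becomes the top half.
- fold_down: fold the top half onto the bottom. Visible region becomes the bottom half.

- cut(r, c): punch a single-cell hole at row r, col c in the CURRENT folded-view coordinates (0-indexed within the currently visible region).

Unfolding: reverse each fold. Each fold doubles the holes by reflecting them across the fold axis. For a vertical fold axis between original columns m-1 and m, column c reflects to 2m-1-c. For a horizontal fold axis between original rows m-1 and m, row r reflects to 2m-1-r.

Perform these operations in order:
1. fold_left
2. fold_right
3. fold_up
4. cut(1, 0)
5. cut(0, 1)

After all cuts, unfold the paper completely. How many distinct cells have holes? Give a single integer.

Answer: 16

Derivation:
Op 1 fold_left: fold axis v@4; visible region now rows[0,4) x cols[0,4) = 4x4
Op 2 fold_right: fold axis v@2; visible region now rows[0,4) x cols[2,4) = 4x2
Op 3 fold_up: fold axis h@2; visible region now rows[0,2) x cols[2,4) = 2x2
Op 4 cut(1, 0): punch at orig (1,2); cuts so far [(1, 2)]; region rows[0,2) x cols[2,4) = 2x2
Op 5 cut(0, 1): punch at orig (0,3); cuts so far [(0, 3), (1, 2)]; region rows[0,2) x cols[2,4) = 2x2
Unfold 1 (reflect across h@2): 4 holes -> [(0, 3), (1, 2), (2, 2), (3, 3)]
Unfold 2 (reflect across v@2): 8 holes -> [(0, 0), (0, 3), (1, 1), (1, 2), (2, 1), (2, 2), (3, 0), (3, 3)]
Unfold 3 (reflect across v@4): 16 holes -> [(0, 0), (0, 3), (0, 4), (0, 7), (1, 1), (1, 2), (1, 5), (1, 6), (2, 1), (2, 2), (2, 5), (2, 6), (3, 0), (3, 3), (3, 4), (3, 7)]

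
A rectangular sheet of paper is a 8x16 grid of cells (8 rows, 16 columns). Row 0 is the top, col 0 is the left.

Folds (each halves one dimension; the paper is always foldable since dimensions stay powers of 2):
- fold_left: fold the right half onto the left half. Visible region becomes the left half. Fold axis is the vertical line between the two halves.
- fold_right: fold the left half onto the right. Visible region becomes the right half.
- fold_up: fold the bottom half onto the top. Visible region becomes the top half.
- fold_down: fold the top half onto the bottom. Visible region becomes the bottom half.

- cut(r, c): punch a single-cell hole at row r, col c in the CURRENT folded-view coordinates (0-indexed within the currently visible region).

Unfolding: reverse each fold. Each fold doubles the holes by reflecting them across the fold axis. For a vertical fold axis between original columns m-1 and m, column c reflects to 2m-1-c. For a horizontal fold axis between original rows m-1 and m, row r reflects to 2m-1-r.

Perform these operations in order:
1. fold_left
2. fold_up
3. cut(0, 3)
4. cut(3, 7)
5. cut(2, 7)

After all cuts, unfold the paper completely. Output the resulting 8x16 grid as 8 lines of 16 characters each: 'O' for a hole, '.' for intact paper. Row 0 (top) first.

Answer: ...O........O...
................
.......OO.......
.......OO.......
.......OO.......
.......OO.......
................
...O........O...

Derivation:
Op 1 fold_left: fold axis v@8; visible region now rows[0,8) x cols[0,8) = 8x8
Op 2 fold_up: fold axis h@4; visible region now rows[0,4) x cols[0,8) = 4x8
Op 3 cut(0, 3): punch at orig (0,3); cuts so far [(0, 3)]; region rows[0,4) x cols[0,8) = 4x8
Op 4 cut(3, 7): punch at orig (3,7); cuts so far [(0, 3), (3, 7)]; region rows[0,4) x cols[0,8) = 4x8
Op 5 cut(2, 7): punch at orig (2,7); cuts so far [(0, 3), (2, 7), (3, 7)]; region rows[0,4) x cols[0,8) = 4x8
Unfold 1 (reflect across h@4): 6 holes -> [(0, 3), (2, 7), (3, 7), (4, 7), (5, 7), (7, 3)]
Unfold 2 (reflect across v@8): 12 holes -> [(0, 3), (0, 12), (2, 7), (2, 8), (3, 7), (3, 8), (4, 7), (4, 8), (5, 7), (5, 8), (7, 3), (7, 12)]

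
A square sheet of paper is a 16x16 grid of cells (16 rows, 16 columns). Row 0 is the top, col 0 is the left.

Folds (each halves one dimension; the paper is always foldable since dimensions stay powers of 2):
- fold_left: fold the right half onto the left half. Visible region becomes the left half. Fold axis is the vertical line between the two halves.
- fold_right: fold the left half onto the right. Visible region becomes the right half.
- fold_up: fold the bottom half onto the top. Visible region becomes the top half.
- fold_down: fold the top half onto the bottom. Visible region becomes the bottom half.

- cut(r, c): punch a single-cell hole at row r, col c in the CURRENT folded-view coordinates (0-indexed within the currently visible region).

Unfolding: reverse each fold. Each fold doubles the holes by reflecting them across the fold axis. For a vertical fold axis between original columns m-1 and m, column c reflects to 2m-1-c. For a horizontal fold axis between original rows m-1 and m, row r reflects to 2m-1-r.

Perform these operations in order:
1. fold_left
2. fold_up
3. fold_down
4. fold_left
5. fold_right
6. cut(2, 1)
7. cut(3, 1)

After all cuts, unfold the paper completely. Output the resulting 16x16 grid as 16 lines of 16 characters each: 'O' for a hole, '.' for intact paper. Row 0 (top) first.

Op 1 fold_left: fold axis v@8; visible region now rows[0,16) x cols[0,8) = 16x8
Op 2 fold_up: fold axis h@8; visible region now rows[0,8) x cols[0,8) = 8x8
Op 3 fold_down: fold axis h@4; visible region now rows[4,8) x cols[0,8) = 4x8
Op 4 fold_left: fold axis v@4; visible region now rows[4,8) x cols[0,4) = 4x4
Op 5 fold_right: fold axis v@2; visible region now rows[4,8) x cols[2,4) = 4x2
Op 6 cut(2, 1): punch at orig (6,3); cuts so far [(6, 3)]; region rows[4,8) x cols[2,4) = 4x2
Op 7 cut(3, 1): punch at orig (7,3); cuts so far [(6, 3), (7, 3)]; region rows[4,8) x cols[2,4) = 4x2
Unfold 1 (reflect across v@2): 4 holes -> [(6, 0), (6, 3), (7, 0), (7, 3)]
Unfold 2 (reflect across v@4): 8 holes -> [(6, 0), (6, 3), (6, 4), (6, 7), (7, 0), (7, 3), (7, 4), (7, 7)]
Unfold 3 (reflect across h@4): 16 holes -> [(0, 0), (0, 3), (0, 4), (0, 7), (1, 0), (1, 3), (1, 4), (1, 7), (6, 0), (6, 3), (6, 4), (6, 7), (7, 0), (7, 3), (7, 4), (7, 7)]
Unfold 4 (reflect across h@8): 32 holes -> [(0, 0), (0, 3), (0, 4), (0, 7), (1, 0), (1, 3), (1, 4), (1, 7), (6, 0), (6, 3), (6, 4), (6, 7), (7, 0), (7, 3), (7, 4), (7, 7), (8, 0), (8, 3), (8, 4), (8, 7), (9, 0), (9, 3), (9, 4), (9, 7), (14, 0), (14, 3), (14, 4), (14, 7), (15, 0), (15, 3), (15, 4), (15, 7)]
Unfold 5 (reflect across v@8): 64 holes -> [(0, 0), (0, 3), (0, 4), (0, 7), (0, 8), (0, 11), (0, 12), (0, 15), (1, 0), (1, 3), (1, 4), (1, 7), (1, 8), (1, 11), (1, 12), (1, 15), (6, 0), (6, 3), (6, 4), (6, 7), (6, 8), (6, 11), (6, 12), (6, 15), (7, 0), (7, 3), (7, 4), (7, 7), (7, 8), (7, 11), (7, 12), (7, 15), (8, 0), (8, 3), (8, 4), (8, 7), (8, 8), (8, 11), (8, 12), (8, 15), (9, 0), (9, 3), (9, 4), (9, 7), (9, 8), (9, 11), (9, 12), (9, 15), (14, 0), (14, 3), (14, 4), (14, 7), (14, 8), (14, 11), (14, 12), (14, 15), (15, 0), (15, 3), (15, 4), (15, 7), (15, 8), (15, 11), (15, 12), (15, 15)]

Answer: O..OO..OO..OO..O
O..OO..OO..OO..O
................
................
................
................
O..OO..OO..OO..O
O..OO..OO..OO..O
O..OO..OO..OO..O
O..OO..OO..OO..O
................
................
................
................
O..OO..OO..OO..O
O..OO..OO..OO..O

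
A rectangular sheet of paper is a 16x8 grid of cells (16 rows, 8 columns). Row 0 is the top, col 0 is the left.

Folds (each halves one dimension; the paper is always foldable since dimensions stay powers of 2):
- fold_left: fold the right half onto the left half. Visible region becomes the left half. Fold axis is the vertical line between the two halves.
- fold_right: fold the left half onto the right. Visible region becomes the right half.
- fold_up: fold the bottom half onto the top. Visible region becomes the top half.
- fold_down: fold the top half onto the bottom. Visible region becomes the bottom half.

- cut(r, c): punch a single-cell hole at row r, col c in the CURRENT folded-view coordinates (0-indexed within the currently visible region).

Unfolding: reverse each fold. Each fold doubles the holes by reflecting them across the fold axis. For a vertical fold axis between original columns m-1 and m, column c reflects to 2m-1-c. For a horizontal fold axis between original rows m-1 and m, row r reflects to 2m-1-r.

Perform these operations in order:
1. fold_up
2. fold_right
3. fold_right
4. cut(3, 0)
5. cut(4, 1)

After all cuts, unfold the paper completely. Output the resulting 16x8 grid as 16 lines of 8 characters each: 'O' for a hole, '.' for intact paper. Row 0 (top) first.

Answer: ........
........
........
.OO..OO.
O..OO..O
........
........
........
........
........
........
O..OO..O
.OO..OO.
........
........
........

Derivation:
Op 1 fold_up: fold axis h@8; visible region now rows[0,8) x cols[0,8) = 8x8
Op 2 fold_right: fold axis v@4; visible region now rows[0,8) x cols[4,8) = 8x4
Op 3 fold_right: fold axis v@6; visible region now rows[0,8) x cols[6,8) = 8x2
Op 4 cut(3, 0): punch at orig (3,6); cuts so far [(3, 6)]; region rows[0,8) x cols[6,8) = 8x2
Op 5 cut(4, 1): punch at orig (4,7); cuts so far [(3, 6), (4, 7)]; region rows[0,8) x cols[6,8) = 8x2
Unfold 1 (reflect across v@6): 4 holes -> [(3, 5), (3, 6), (4, 4), (4, 7)]
Unfold 2 (reflect across v@4): 8 holes -> [(3, 1), (3, 2), (3, 5), (3, 6), (4, 0), (4, 3), (4, 4), (4, 7)]
Unfold 3 (reflect across h@8): 16 holes -> [(3, 1), (3, 2), (3, 5), (3, 6), (4, 0), (4, 3), (4, 4), (4, 7), (11, 0), (11, 3), (11, 4), (11, 7), (12, 1), (12, 2), (12, 5), (12, 6)]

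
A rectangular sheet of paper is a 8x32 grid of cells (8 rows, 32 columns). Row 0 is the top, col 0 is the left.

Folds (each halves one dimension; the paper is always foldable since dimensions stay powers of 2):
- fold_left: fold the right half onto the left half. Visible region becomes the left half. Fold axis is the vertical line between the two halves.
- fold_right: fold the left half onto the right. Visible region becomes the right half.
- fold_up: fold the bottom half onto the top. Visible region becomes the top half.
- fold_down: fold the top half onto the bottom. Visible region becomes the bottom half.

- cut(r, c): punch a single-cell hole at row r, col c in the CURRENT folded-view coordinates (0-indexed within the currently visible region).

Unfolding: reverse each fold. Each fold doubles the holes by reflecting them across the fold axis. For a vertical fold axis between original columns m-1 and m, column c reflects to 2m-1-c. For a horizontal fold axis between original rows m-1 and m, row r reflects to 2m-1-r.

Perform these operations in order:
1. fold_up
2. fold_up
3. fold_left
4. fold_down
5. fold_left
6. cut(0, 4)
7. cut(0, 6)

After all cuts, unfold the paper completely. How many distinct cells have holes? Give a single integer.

Op 1 fold_up: fold axis h@4; visible region now rows[0,4) x cols[0,32) = 4x32
Op 2 fold_up: fold axis h@2; visible region now rows[0,2) x cols[0,32) = 2x32
Op 3 fold_left: fold axis v@16; visible region now rows[0,2) x cols[0,16) = 2x16
Op 4 fold_down: fold axis h@1; visible region now rows[1,2) x cols[0,16) = 1x16
Op 5 fold_left: fold axis v@8; visible region now rows[1,2) x cols[0,8) = 1x8
Op 6 cut(0, 4): punch at orig (1,4); cuts so far [(1, 4)]; region rows[1,2) x cols[0,8) = 1x8
Op 7 cut(0, 6): punch at orig (1,6); cuts so far [(1, 4), (1, 6)]; region rows[1,2) x cols[0,8) = 1x8
Unfold 1 (reflect across v@8): 4 holes -> [(1, 4), (1, 6), (1, 9), (1, 11)]
Unfold 2 (reflect across h@1): 8 holes -> [(0, 4), (0, 6), (0, 9), (0, 11), (1, 4), (1, 6), (1, 9), (1, 11)]
Unfold 3 (reflect across v@16): 16 holes -> [(0, 4), (0, 6), (0, 9), (0, 11), (0, 20), (0, 22), (0, 25), (0, 27), (1, 4), (1, 6), (1, 9), (1, 11), (1, 20), (1, 22), (1, 25), (1, 27)]
Unfold 4 (reflect across h@2): 32 holes -> [(0, 4), (0, 6), (0, 9), (0, 11), (0, 20), (0, 22), (0, 25), (0, 27), (1, 4), (1, 6), (1, 9), (1, 11), (1, 20), (1, 22), (1, 25), (1, 27), (2, 4), (2, 6), (2, 9), (2, 11), (2, 20), (2, 22), (2, 25), (2, 27), (3, 4), (3, 6), (3, 9), (3, 11), (3, 20), (3, 22), (3, 25), (3, 27)]
Unfold 5 (reflect across h@4): 64 holes -> [(0, 4), (0, 6), (0, 9), (0, 11), (0, 20), (0, 22), (0, 25), (0, 27), (1, 4), (1, 6), (1, 9), (1, 11), (1, 20), (1, 22), (1, 25), (1, 27), (2, 4), (2, 6), (2, 9), (2, 11), (2, 20), (2, 22), (2, 25), (2, 27), (3, 4), (3, 6), (3, 9), (3, 11), (3, 20), (3, 22), (3, 25), (3, 27), (4, 4), (4, 6), (4, 9), (4, 11), (4, 20), (4, 22), (4, 25), (4, 27), (5, 4), (5, 6), (5, 9), (5, 11), (5, 20), (5, 22), (5, 25), (5, 27), (6, 4), (6, 6), (6, 9), (6, 11), (6, 20), (6, 22), (6, 25), (6, 27), (7, 4), (7, 6), (7, 9), (7, 11), (7, 20), (7, 22), (7, 25), (7, 27)]

Answer: 64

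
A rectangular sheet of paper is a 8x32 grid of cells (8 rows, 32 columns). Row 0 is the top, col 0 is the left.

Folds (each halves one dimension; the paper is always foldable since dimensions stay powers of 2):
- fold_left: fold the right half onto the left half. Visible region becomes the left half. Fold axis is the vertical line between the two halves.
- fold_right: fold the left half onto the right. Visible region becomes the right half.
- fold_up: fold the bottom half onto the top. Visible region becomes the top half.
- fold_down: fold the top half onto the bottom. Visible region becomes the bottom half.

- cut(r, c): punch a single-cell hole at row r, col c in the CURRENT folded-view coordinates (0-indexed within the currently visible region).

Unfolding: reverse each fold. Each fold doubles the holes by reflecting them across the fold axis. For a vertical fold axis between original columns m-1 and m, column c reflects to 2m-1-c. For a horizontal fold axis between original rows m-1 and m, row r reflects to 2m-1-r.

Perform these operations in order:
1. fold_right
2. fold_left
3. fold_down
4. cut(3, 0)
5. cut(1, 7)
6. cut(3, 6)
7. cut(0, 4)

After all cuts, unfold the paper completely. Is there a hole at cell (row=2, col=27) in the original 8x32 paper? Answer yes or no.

Answer: no

Derivation:
Op 1 fold_right: fold axis v@16; visible region now rows[0,8) x cols[16,32) = 8x16
Op 2 fold_left: fold axis v@24; visible region now rows[0,8) x cols[16,24) = 8x8
Op 3 fold_down: fold axis h@4; visible region now rows[4,8) x cols[16,24) = 4x8
Op 4 cut(3, 0): punch at orig (7,16); cuts so far [(7, 16)]; region rows[4,8) x cols[16,24) = 4x8
Op 5 cut(1, 7): punch at orig (5,23); cuts so far [(5, 23), (7, 16)]; region rows[4,8) x cols[16,24) = 4x8
Op 6 cut(3, 6): punch at orig (7,22); cuts so far [(5, 23), (7, 16), (7, 22)]; region rows[4,8) x cols[16,24) = 4x8
Op 7 cut(0, 4): punch at orig (4,20); cuts so far [(4, 20), (5, 23), (7, 16), (7, 22)]; region rows[4,8) x cols[16,24) = 4x8
Unfold 1 (reflect across h@4): 8 holes -> [(0, 16), (0, 22), (2, 23), (3, 20), (4, 20), (5, 23), (7, 16), (7, 22)]
Unfold 2 (reflect across v@24): 16 holes -> [(0, 16), (0, 22), (0, 25), (0, 31), (2, 23), (2, 24), (3, 20), (3, 27), (4, 20), (4, 27), (5, 23), (5, 24), (7, 16), (7, 22), (7, 25), (7, 31)]
Unfold 3 (reflect across v@16): 32 holes -> [(0, 0), (0, 6), (0, 9), (0, 15), (0, 16), (0, 22), (0, 25), (0, 31), (2, 7), (2, 8), (2, 23), (2, 24), (3, 4), (3, 11), (3, 20), (3, 27), (4, 4), (4, 11), (4, 20), (4, 27), (5, 7), (5, 8), (5, 23), (5, 24), (7, 0), (7, 6), (7, 9), (7, 15), (7, 16), (7, 22), (7, 25), (7, 31)]
Holes: [(0, 0), (0, 6), (0, 9), (0, 15), (0, 16), (0, 22), (0, 25), (0, 31), (2, 7), (2, 8), (2, 23), (2, 24), (3, 4), (3, 11), (3, 20), (3, 27), (4, 4), (4, 11), (4, 20), (4, 27), (5, 7), (5, 8), (5, 23), (5, 24), (7, 0), (7, 6), (7, 9), (7, 15), (7, 16), (7, 22), (7, 25), (7, 31)]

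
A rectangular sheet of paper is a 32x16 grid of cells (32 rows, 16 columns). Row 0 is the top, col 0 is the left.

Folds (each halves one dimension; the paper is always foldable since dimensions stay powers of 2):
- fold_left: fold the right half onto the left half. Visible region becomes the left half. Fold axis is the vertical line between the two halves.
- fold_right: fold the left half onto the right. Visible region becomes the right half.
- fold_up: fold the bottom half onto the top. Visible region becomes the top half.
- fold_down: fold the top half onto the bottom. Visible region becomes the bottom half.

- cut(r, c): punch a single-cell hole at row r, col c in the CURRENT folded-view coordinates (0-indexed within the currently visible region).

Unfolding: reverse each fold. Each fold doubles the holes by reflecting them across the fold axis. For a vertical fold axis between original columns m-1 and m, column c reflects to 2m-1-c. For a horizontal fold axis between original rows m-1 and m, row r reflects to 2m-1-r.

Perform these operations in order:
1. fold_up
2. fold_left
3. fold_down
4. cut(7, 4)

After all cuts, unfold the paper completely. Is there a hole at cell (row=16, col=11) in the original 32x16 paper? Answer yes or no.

Op 1 fold_up: fold axis h@16; visible region now rows[0,16) x cols[0,16) = 16x16
Op 2 fold_left: fold axis v@8; visible region now rows[0,16) x cols[0,8) = 16x8
Op 3 fold_down: fold axis h@8; visible region now rows[8,16) x cols[0,8) = 8x8
Op 4 cut(7, 4): punch at orig (15,4); cuts so far [(15, 4)]; region rows[8,16) x cols[0,8) = 8x8
Unfold 1 (reflect across h@8): 2 holes -> [(0, 4), (15, 4)]
Unfold 2 (reflect across v@8): 4 holes -> [(0, 4), (0, 11), (15, 4), (15, 11)]
Unfold 3 (reflect across h@16): 8 holes -> [(0, 4), (0, 11), (15, 4), (15, 11), (16, 4), (16, 11), (31, 4), (31, 11)]
Holes: [(0, 4), (0, 11), (15, 4), (15, 11), (16, 4), (16, 11), (31, 4), (31, 11)]

Answer: yes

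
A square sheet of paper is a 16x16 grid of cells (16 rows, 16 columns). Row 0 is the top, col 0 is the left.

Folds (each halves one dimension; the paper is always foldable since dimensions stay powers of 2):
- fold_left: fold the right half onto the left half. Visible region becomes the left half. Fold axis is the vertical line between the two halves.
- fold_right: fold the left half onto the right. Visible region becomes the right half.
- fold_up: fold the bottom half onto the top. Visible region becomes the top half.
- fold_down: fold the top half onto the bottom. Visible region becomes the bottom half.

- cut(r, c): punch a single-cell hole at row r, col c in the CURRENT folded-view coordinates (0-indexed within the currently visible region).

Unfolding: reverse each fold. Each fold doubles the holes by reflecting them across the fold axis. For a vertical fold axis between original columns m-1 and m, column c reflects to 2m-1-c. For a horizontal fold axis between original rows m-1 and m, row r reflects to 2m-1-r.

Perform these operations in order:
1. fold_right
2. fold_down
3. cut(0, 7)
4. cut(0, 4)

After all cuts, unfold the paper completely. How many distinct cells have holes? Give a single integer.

Answer: 8

Derivation:
Op 1 fold_right: fold axis v@8; visible region now rows[0,16) x cols[8,16) = 16x8
Op 2 fold_down: fold axis h@8; visible region now rows[8,16) x cols[8,16) = 8x8
Op 3 cut(0, 7): punch at orig (8,15); cuts so far [(8, 15)]; region rows[8,16) x cols[8,16) = 8x8
Op 4 cut(0, 4): punch at orig (8,12); cuts so far [(8, 12), (8, 15)]; region rows[8,16) x cols[8,16) = 8x8
Unfold 1 (reflect across h@8): 4 holes -> [(7, 12), (7, 15), (8, 12), (8, 15)]
Unfold 2 (reflect across v@8): 8 holes -> [(7, 0), (7, 3), (7, 12), (7, 15), (8, 0), (8, 3), (8, 12), (8, 15)]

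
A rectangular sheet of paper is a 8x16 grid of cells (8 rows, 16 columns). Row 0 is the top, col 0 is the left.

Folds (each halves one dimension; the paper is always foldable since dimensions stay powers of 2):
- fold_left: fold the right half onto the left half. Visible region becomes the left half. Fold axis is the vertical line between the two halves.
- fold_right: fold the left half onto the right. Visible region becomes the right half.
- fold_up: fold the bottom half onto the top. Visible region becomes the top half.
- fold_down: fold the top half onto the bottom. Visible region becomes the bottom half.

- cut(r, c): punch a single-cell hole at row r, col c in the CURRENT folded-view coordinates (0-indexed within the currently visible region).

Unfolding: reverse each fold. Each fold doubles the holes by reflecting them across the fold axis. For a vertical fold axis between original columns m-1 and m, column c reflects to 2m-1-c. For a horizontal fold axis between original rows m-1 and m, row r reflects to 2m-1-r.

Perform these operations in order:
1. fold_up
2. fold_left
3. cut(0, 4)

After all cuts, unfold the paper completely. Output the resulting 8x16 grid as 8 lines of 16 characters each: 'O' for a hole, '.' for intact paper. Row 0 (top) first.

Answer: ....O......O....
................
................
................
................
................
................
....O......O....

Derivation:
Op 1 fold_up: fold axis h@4; visible region now rows[0,4) x cols[0,16) = 4x16
Op 2 fold_left: fold axis v@8; visible region now rows[0,4) x cols[0,8) = 4x8
Op 3 cut(0, 4): punch at orig (0,4); cuts so far [(0, 4)]; region rows[0,4) x cols[0,8) = 4x8
Unfold 1 (reflect across v@8): 2 holes -> [(0, 4), (0, 11)]
Unfold 2 (reflect across h@4): 4 holes -> [(0, 4), (0, 11), (7, 4), (7, 11)]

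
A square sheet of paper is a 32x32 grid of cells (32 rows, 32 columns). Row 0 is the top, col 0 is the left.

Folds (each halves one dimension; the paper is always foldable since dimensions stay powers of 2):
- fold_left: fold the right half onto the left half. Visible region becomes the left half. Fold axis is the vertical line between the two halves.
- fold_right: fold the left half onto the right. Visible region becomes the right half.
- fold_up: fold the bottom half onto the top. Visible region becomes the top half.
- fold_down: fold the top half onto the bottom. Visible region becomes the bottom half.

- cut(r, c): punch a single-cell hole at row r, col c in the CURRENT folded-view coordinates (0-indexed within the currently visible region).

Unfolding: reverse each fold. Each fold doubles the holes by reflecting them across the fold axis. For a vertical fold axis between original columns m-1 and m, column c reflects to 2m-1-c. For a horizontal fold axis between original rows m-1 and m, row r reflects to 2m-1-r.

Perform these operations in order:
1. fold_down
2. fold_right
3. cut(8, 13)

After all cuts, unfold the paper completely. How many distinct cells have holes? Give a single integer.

Op 1 fold_down: fold axis h@16; visible region now rows[16,32) x cols[0,32) = 16x32
Op 2 fold_right: fold axis v@16; visible region now rows[16,32) x cols[16,32) = 16x16
Op 3 cut(8, 13): punch at orig (24,29); cuts so far [(24, 29)]; region rows[16,32) x cols[16,32) = 16x16
Unfold 1 (reflect across v@16): 2 holes -> [(24, 2), (24, 29)]
Unfold 2 (reflect across h@16): 4 holes -> [(7, 2), (7, 29), (24, 2), (24, 29)]

Answer: 4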